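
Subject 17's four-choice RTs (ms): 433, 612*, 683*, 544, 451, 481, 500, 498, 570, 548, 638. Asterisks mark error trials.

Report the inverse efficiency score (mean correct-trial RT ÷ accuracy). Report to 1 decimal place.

633.2 ms

Correct trials (n=9): 433, 544, 451, 481, 500, 498, 570, 548, 638
Mean correct RT = 4663/9 = 518.1111 ms
Proportion correct = 9/11
IES = 518.1111 / (9/11) = 633.247 ms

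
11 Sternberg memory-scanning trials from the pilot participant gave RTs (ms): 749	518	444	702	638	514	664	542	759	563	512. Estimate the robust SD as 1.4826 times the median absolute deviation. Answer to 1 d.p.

111.2 ms

Sorted: 444, 512, 514, 518, 542, 563, 638, 664, 702, 749, 759 → median = 563
|x − 563| sorted: 0, 21, 45, 49, 51, 75, 101, 119, 139, 186, 196 → MAD = 75
Robust SD ≈ 1.4826 × 75 = 111.195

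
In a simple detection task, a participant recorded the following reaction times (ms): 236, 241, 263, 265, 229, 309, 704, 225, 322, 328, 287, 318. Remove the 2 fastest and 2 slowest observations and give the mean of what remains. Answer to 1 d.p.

280.1 ms

Sorted: 225, 229, 236, 241, 263, 265, 287, 309, 318, 322, 328, 704
Drop lowest 2 (225, 229) and highest 2 (328, 704)
Remaining (n=8): Σ = 2241, mean = 2241/8 = 280.125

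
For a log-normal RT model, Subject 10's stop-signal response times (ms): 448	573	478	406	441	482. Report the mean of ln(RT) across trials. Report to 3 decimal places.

6.150

ln(RT): 6.1048, 6.3509, 6.1696, 6.0064, 6.0890, 6.1779
Σ ln(RT) = 36.8986
Mean = 36.8986/6 = 6.14977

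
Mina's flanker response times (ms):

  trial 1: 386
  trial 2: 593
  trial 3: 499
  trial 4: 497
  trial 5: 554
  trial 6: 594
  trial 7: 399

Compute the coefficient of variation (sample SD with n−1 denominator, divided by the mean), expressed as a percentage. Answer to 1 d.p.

16.9%

n = 7, Σ = 3522, M = 503.1429
Σ(x−M)² = 43538.857; s = √(43538.857/6) = 85.1850
CV = 85.1850 / 503.1429 = 0.16931 = 16.931%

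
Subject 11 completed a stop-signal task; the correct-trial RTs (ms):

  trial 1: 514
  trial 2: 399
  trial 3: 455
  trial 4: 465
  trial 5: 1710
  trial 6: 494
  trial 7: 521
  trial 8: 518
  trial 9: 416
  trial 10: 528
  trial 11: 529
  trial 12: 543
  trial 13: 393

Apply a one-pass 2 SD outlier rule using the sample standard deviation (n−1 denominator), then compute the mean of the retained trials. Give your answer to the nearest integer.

481 ms

n = 13, ΣRT = 7485, M = 575.769
Σ(x−M)² = 1425894.31; s = √(1425894.31/12) = 344.709
Cutoffs: 575.769 ± 2·344.709 → [-113.6, 1265.2]
Outside: 1710 → excluded.
Retained (n=12): Σ = 5775, mean = 5775/12 = 481.250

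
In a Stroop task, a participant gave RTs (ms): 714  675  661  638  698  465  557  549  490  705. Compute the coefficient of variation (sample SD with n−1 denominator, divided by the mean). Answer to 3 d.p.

n = 10, Σ = 6152, M = 615.2000
Σ(x−M)² = 76879.600; s = √(76879.600/9) = 92.4239
CV = 92.4239 / 615.2000 = 0.15023

0.150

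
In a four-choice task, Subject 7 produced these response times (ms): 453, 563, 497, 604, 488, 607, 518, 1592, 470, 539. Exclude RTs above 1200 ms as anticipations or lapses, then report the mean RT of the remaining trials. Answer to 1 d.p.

526.6 ms

Excluded: 1592
Retained (n=9): Σ = 4739
Mean = 4739/9 = 526.5556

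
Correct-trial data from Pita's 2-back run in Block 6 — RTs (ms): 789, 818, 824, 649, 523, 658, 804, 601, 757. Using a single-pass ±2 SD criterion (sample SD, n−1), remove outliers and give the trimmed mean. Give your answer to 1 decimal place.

n = 9, ΣRT = 6423, M = 713.667
Σ(x−M)² = 95100.00; s = √(95100.00/8) = 109.030
Cutoffs: 713.667 ± 2·109.030 → [495.6, 931.7]
No RTs fall outside the cutoffs; all 9 retained. Mean = 6423/9 = 713.667

713.7 ms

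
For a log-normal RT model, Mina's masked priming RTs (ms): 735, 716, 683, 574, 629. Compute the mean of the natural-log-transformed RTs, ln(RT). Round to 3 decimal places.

ln(RT): 6.5999, 6.5737, 6.5265, 6.3526, 6.4441
Σ ln(RT) = 32.4968
Mean = 32.4968/5 = 6.49936

6.499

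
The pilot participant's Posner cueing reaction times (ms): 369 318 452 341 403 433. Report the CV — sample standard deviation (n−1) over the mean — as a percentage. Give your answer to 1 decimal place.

13.6%

n = 6, Σ = 2316, M = 386.0000
Σ(x−M)² = 13792.000; s = √(13792.000/5) = 52.5205
CV = 52.5205 / 386.0000 = 0.13606 = 13.606%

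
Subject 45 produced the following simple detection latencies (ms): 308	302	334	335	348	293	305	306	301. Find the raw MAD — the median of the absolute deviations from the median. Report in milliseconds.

5 ms

Sorted: 293, 301, 302, 305, 306, 308, 334, 335, 348 → median = 306
|x − 306|: 2, 4, 28, 29, 42, 13, 1, 0, 5
Sorted deviations: 0, 1, 2, 4, 5, 13, 28, 29, 42 → MAD = 5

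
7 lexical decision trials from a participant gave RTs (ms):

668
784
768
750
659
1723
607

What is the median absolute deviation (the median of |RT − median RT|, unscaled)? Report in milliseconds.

Sorted: 607, 659, 668, 750, 768, 784, 1723 → median = 750
|x − 750|: 82, 34, 18, 0, 91, 973, 143
Sorted deviations: 0, 18, 34, 82, 91, 143, 973 → MAD = 82

82 ms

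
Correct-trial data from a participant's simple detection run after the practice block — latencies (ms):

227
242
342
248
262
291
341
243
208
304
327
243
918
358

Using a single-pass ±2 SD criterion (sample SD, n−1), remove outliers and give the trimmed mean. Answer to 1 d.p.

279.7 ms

n = 14, ΣRT = 4554, M = 325.286
Σ(x−M)² = 408410.86; s = √(408410.86/13) = 177.246
Cutoffs: 325.286 ± 2·177.246 → [-29.2, 679.8]
Outside: 918 → excluded.
Retained (n=13): Σ = 3636, mean = 3636/13 = 279.692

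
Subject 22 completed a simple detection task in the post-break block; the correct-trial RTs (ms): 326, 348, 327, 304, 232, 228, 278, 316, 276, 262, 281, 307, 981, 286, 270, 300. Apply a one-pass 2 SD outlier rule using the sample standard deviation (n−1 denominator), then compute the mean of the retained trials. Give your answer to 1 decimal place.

289.4 ms

n = 16, ΣRT = 5322, M = 332.625
Σ(x−M)² = 464529.75; s = √(464529.75/15) = 175.979
Cutoffs: 332.625 ± 2·175.979 → [-19.3, 684.6]
Outside: 981 → excluded.
Retained (n=15): Σ = 4341, mean = 4341/15 = 289.400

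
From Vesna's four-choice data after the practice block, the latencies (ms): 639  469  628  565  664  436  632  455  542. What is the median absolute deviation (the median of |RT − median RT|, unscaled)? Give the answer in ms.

Sorted: 436, 455, 469, 542, 565, 628, 632, 639, 664 → median = 565
|x − 565|: 74, 96, 63, 0, 99, 129, 67, 110, 23
Sorted deviations: 0, 23, 63, 67, 74, 96, 99, 110, 129 → MAD = 74

74 ms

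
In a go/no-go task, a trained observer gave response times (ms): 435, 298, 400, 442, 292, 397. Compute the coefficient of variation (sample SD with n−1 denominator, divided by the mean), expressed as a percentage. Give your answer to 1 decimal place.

n = 6, Σ = 2264, M = 377.3333
Σ(x−M)² = 21983.333; s = √(21983.333/5) = 66.3074
CV = 66.3074 / 377.3333 = 0.17573 = 17.573%

17.6%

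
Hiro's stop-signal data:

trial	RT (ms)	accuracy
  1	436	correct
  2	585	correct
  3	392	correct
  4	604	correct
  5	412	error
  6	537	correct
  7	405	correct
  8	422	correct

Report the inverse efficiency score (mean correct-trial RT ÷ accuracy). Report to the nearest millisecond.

552 ms

Correct trials (n=7): 436, 585, 392, 604, 537, 405, 422
Mean correct RT = 3381/7 = 483.0000 ms
Proportion correct = 7/8
IES = 483.0000 / (7/8) = 552.000 ms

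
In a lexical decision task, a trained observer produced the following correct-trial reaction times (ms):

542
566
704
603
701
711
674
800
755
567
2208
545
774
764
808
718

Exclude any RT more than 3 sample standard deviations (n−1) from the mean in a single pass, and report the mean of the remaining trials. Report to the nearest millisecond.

682 ms

n = 16, ΣRT = 12440, M = 777.500
Σ(x−M)² = 2307406.00; s = √(2307406.00/15) = 392.208
Cutoffs: 777.500 ± 3·392.208 → [-399.1, 1954.1]
Outside: 2208 → excluded.
Retained (n=15): Σ = 10232, mean = 10232/15 = 682.133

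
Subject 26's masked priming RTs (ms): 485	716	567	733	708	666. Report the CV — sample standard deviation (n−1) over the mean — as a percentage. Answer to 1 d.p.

n = 6, Σ = 3875, M = 645.8333
Σ(x−M)² = 48874.833; s = √(48874.833/5) = 98.8684
CV = 98.8684 / 645.8333 = 0.15309 = 15.309%

15.3%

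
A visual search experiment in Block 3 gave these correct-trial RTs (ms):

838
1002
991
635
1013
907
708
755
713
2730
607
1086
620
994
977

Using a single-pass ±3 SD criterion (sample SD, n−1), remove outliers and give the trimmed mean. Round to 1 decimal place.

846.1 ms

n = 15, ΣRT = 14576, M = 971.733
Σ(x−M)² = 3683754.93; s = √(3683754.93/14) = 512.957
Cutoffs: 971.733 ± 3·512.957 → [-567.1, 2510.6]
Outside: 2730 → excluded.
Retained (n=14): Σ = 11846, mean = 11846/14 = 846.143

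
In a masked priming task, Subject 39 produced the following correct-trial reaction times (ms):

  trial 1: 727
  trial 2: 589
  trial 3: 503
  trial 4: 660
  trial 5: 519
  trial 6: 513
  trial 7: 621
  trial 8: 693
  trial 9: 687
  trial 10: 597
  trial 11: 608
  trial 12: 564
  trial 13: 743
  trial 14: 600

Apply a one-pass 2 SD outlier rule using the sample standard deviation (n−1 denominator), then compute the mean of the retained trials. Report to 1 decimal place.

616.0 ms

n = 14, ΣRT = 8624, M = 616.000
Σ(x−M)² = 78282.00; s = √(78282.00/13) = 77.600
Cutoffs: 616.000 ± 2·77.600 → [460.8, 771.2]
No RTs fall outside the cutoffs; all 14 retained. Mean = 8624/14 = 616.000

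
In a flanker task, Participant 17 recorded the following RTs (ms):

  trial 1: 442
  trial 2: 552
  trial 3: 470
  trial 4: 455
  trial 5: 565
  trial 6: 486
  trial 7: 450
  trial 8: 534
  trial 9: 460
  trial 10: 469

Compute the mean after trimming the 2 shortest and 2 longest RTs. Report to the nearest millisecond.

479 ms

Sorted: 442, 450, 455, 460, 469, 470, 486, 534, 552, 565
Drop lowest 2 (442, 450) and highest 2 (552, 565)
Remaining (n=6): Σ = 2874, mean = 2874/6 = 479.000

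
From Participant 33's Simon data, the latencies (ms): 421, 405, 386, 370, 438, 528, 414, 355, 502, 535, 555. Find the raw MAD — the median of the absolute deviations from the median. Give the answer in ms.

Sorted: 355, 370, 386, 405, 414, 421, 438, 502, 528, 535, 555 → median = 421
|x − 421|: 0, 16, 35, 51, 17, 107, 7, 66, 81, 114, 134
Sorted deviations: 0, 7, 16, 17, 35, 51, 66, 81, 107, 114, 134 → MAD = 51

51 ms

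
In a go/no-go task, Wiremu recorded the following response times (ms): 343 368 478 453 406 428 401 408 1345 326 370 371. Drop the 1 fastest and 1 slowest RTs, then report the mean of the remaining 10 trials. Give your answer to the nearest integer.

Sorted: 326, 343, 368, 370, 371, 401, 406, 408, 428, 453, 478, 1345
Drop lowest 1 (326) and highest 1 (1345)
Remaining (n=10): Σ = 4026, mean = 4026/10 = 402.600

403 ms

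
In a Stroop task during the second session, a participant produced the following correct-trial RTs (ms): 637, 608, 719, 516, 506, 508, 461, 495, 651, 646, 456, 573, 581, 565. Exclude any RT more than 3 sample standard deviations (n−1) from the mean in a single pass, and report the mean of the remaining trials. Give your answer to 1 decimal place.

n = 14, ΣRT = 7922, M = 565.857
Σ(x−M)² = 81743.71; s = √(81743.71/13) = 79.297
Cutoffs: 565.857 ± 3·79.297 → [328.0, 803.7]
No RTs fall outside the cutoffs; all 14 retained. Mean = 7922/14 = 565.857

565.9 ms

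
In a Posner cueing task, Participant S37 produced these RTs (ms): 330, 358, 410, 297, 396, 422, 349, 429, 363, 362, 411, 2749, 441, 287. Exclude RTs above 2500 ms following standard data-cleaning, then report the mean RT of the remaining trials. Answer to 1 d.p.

373.5 ms

Excluded: 2749
Retained (n=13): Σ = 4855
Mean = 4855/13 = 373.4615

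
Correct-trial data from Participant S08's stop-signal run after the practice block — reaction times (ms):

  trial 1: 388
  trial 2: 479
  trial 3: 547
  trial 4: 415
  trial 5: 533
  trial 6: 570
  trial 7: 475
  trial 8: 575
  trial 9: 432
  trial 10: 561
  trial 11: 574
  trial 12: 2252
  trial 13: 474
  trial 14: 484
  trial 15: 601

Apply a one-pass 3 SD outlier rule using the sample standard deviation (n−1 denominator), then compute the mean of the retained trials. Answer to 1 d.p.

n = 15, ΣRT = 9360, M = 624.000
Σ(x−M)² = 2898476.00; s = √(2898476.00/14) = 455.010
Cutoffs: 624.000 ± 3·455.010 → [-741.0, 1989.0]
Outside: 2252 → excluded.
Retained (n=14): Σ = 7108, mean = 7108/14 = 507.714

507.7 ms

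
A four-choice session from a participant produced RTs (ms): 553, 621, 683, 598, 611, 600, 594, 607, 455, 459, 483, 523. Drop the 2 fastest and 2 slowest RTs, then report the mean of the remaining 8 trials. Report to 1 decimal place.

571.1 ms

Sorted: 455, 459, 483, 523, 553, 594, 598, 600, 607, 611, 621, 683
Drop lowest 2 (455, 459) and highest 2 (621, 683)
Remaining (n=8): Σ = 4569, mean = 4569/8 = 571.125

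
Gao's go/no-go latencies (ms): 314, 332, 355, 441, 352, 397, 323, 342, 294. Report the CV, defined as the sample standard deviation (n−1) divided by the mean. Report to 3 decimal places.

n = 9, Σ = 3150, M = 350.0000
Σ(x−M)² = 16068.000; s = √(16068.000/8) = 44.8163
CV = 44.8163 / 350.0000 = 0.12805

0.128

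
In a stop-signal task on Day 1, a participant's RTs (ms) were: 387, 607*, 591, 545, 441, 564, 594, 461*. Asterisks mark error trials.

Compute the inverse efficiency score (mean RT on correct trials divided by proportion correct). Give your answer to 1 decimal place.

693.8 ms

Correct trials (n=6): 387, 591, 545, 441, 564, 594
Mean correct RT = 3122/6 = 520.3333 ms
Proportion correct = 6/8
IES = 520.3333 / (6/8) = 693.778 ms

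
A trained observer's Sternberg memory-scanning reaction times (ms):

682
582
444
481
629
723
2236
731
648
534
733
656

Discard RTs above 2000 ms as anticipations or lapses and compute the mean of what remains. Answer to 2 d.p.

Excluded: 2236
Retained (n=11): Σ = 6843
Mean = 6843/11 = 622.0909

622.09 ms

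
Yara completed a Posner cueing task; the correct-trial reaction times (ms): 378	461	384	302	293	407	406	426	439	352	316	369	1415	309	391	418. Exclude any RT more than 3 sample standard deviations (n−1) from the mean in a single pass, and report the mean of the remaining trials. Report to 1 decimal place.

n = 16, ΣRT = 7066, M = 441.625
Σ(x−M)² = 1049305.75; s = √(1049305.75/15) = 264.488
Cutoffs: 441.625 ± 3·264.488 → [-351.8, 1235.1]
Outside: 1415 → excluded.
Retained (n=15): Σ = 5651, mean = 5651/15 = 376.733

376.7 ms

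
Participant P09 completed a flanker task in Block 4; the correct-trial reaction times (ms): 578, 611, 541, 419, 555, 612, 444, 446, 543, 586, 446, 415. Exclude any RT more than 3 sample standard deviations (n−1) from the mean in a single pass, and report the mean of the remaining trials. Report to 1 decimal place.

516.3 ms

n = 12, ΣRT = 6196, M = 516.333
Σ(x−M)² = 64452.67; s = √(64452.67/11) = 76.546
Cutoffs: 516.333 ± 3·76.546 → [286.7, 746.0]
No RTs fall outside the cutoffs; all 12 retained. Mean = 6196/12 = 516.333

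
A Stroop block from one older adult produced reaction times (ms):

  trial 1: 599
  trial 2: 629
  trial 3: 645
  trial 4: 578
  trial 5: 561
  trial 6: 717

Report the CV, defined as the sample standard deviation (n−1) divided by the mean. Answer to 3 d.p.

n = 6, Σ = 3729, M = 621.5000
Σ(x−M)² = 15787.500; s = √(15787.500/5) = 56.1916
CV = 56.1916 / 621.5000 = 0.09041

0.090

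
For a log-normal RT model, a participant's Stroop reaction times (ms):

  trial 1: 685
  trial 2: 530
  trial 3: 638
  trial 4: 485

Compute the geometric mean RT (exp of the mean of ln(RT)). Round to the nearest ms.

ln(RT): 6.5294, 6.2729, 6.4583, 6.1841
Mean ln(RT) = 25.4448/4 = 6.36120
Geometric mean = exp(6.36120) = 578.94 ms

579 ms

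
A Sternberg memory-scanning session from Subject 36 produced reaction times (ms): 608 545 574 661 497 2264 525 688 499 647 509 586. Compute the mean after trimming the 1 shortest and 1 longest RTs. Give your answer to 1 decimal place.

584.2 ms

Sorted: 497, 499, 509, 525, 545, 574, 586, 608, 647, 661, 688, 2264
Drop lowest 1 (497) and highest 1 (2264)
Remaining (n=10): Σ = 5842, mean = 5842/10 = 584.200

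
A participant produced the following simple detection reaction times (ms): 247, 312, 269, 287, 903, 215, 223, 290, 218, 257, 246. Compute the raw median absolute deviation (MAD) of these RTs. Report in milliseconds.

Sorted: 215, 218, 223, 246, 247, 257, 269, 287, 290, 312, 903 → median = 257
|x − 257|: 10, 55, 12, 30, 646, 42, 34, 33, 39, 0, 11
Sorted deviations: 0, 10, 11, 12, 30, 33, 34, 39, 42, 55, 646 → MAD = 33

33 ms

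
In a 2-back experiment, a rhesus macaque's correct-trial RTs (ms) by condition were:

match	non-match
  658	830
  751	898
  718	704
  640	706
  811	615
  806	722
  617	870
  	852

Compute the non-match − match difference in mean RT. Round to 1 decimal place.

60.2 ms

M(match) = 5001/7 = 714.429
M(non-match) = 6197/8 = 774.625
Difference = 774.625 − 714.429 = 60.196 ms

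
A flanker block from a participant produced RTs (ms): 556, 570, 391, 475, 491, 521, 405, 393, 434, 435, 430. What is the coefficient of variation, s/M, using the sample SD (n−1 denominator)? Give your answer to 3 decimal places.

0.137

n = 11, Σ = 5101, M = 463.7273
Σ(x−M)² = 40546.182; s = √(40546.182/10) = 63.6759
CV = 63.6759 / 463.7273 = 0.13731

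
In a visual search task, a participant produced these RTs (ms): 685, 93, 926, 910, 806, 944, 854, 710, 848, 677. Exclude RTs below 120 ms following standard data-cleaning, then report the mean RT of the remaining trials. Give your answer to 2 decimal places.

817.78 ms

Excluded: 93
Retained (n=9): Σ = 7360
Mean = 7360/9 = 817.7778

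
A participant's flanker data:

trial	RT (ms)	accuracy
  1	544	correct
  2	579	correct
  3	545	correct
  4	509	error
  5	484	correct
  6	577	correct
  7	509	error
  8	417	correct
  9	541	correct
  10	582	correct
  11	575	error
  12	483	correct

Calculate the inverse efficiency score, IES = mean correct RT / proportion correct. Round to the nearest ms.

704 ms

Correct trials (n=9): 544, 579, 545, 484, 577, 417, 541, 582, 483
Mean correct RT = 4752/9 = 528.0000 ms
Proportion correct = 9/12
IES = 528.0000 / (9/12) = 704.000 ms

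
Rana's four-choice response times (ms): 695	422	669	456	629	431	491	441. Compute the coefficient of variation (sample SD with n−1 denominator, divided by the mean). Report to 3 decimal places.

0.217

n = 8, Σ = 4234, M = 529.2500
Σ(x−M)² = 92725.500; s = √(92725.500/7) = 115.0934
CV = 115.0934 / 529.2500 = 0.21747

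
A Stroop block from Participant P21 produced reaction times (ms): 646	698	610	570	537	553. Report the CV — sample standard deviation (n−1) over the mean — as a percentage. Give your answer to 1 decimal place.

10.2%

n = 6, Σ = 3614, M = 602.3333
Σ(x−M)² = 18865.333; s = √(18865.333/5) = 61.4253
CV = 61.4253 / 602.3333 = 0.10198 = 10.198%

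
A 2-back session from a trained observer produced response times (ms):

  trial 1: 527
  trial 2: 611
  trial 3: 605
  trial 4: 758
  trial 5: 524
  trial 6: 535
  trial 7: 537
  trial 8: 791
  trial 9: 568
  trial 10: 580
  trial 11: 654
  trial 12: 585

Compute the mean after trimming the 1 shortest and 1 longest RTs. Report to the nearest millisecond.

Sorted: 524, 527, 535, 537, 568, 580, 585, 605, 611, 654, 758, 791
Drop lowest 1 (524) and highest 1 (791)
Remaining (n=10): Σ = 5960, mean = 5960/10 = 596.000

596 ms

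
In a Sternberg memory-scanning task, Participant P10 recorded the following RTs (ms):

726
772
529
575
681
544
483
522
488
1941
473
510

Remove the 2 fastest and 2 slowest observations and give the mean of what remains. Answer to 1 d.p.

Sorted: 473, 483, 488, 510, 522, 529, 544, 575, 681, 726, 772, 1941
Drop lowest 2 (473, 483) and highest 2 (772, 1941)
Remaining (n=8): Σ = 4575, mean = 4575/8 = 571.875

571.9 ms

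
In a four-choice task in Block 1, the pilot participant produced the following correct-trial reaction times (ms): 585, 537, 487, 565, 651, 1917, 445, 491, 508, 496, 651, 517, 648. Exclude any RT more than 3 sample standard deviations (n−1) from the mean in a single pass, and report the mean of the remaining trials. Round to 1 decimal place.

n = 13, ΣRT = 8498, M = 653.692
Σ(x−M)² = 1784780.77; s = √(1784780.77/12) = 385.658
Cutoffs: 653.692 ± 3·385.658 → [-503.3, 1810.7]
Outside: 1917 → excluded.
Retained (n=12): Σ = 6581, mean = 6581/12 = 548.417

548.4 ms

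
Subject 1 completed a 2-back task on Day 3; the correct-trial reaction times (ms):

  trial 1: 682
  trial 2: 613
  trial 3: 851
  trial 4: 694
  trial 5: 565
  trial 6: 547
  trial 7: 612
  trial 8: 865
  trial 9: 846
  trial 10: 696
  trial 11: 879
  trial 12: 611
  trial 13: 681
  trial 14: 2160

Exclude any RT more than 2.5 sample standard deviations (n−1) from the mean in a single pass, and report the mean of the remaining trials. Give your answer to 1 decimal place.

703.2 ms

n = 14, ΣRT = 11302, M = 807.286
Σ(x−M)² = 2139444.86; s = √(2139444.86/13) = 405.676
Cutoffs: 807.286 ± 2.5·405.676 → [-206.9, 1821.5]
Outside: 2160 → excluded.
Retained (n=13): Σ = 9142, mean = 9142/13 = 703.231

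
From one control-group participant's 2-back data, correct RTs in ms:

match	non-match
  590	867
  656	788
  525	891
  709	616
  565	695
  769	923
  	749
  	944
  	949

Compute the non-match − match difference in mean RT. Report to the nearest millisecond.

M(match) = 3814/6 = 635.667
M(non-match) = 7422/9 = 824.667
Difference = 824.667 − 635.667 = 189.000 ms

189 ms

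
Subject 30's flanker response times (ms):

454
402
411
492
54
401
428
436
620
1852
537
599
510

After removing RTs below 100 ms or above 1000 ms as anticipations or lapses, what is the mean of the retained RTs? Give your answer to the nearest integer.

Excluded: 54, 1852
Retained (n=11): Σ = 5290
Mean = 5290/11 = 480.9091

481 ms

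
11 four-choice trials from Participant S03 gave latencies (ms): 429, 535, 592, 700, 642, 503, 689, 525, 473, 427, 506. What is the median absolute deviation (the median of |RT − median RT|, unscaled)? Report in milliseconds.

67 ms

Sorted: 427, 429, 473, 503, 506, 525, 535, 592, 642, 689, 700 → median = 525
|x − 525|: 96, 10, 67, 175, 117, 22, 164, 0, 52, 98, 19
Sorted deviations: 0, 10, 19, 22, 52, 67, 96, 98, 117, 164, 175 → MAD = 67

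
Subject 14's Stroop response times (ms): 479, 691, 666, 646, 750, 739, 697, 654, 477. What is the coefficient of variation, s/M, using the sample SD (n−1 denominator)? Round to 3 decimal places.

n = 9, Σ = 5799, M = 644.3333
Σ(x−M)² = 80980.000; s = √(80980.000/8) = 100.6106
CV = 100.6106 / 644.3333 = 0.15615

0.156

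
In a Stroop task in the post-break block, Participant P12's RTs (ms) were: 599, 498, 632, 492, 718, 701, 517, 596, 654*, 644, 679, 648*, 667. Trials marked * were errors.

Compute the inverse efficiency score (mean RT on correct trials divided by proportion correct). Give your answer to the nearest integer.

Correct trials (n=11): 599, 498, 632, 492, 718, 701, 517, 596, 644, 679, 667
Mean correct RT = 6743/11 = 613.0000 ms
Proportion correct = 11/13
IES = 613.0000 / (11/13) = 724.455 ms

724 ms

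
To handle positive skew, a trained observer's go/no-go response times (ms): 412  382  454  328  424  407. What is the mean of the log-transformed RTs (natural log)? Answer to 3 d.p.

5.989

ln(RT): 6.0210, 5.9454, 6.1181, 5.7930, 6.0497, 6.0088
Σ ln(RT) = 35.9361
Mean = 35.9361/6 = 5.98935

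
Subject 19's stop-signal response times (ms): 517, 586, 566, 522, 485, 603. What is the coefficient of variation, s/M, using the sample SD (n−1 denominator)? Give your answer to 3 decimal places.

n = 6, Σ = 3279, M = 546.5000
Σ(x−M)² = 10385.500; s = √(10385.500/5) = 45.5752
CV = 45.5752 / 546.5000 = 0.08339

0.083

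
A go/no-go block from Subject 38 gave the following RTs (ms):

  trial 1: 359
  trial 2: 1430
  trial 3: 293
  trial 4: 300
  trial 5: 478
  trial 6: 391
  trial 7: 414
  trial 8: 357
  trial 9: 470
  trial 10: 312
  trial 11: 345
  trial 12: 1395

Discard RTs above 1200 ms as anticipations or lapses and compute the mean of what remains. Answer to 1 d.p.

371.9 ms

Excluded: 1395, 1430
Retained (n=10): Σ = 3719
Mean = 3719/10 = 371.9000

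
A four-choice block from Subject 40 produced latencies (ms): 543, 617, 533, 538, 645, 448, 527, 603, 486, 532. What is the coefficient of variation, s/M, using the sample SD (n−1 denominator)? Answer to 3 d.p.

0.109

n = 10, Σ = 5472, M = 547.2000
Σ(x−M)² = 32079.600; s = √(32079.600/9) = 59.7026
CV = 59.7026 / 547.2000 = 0.10911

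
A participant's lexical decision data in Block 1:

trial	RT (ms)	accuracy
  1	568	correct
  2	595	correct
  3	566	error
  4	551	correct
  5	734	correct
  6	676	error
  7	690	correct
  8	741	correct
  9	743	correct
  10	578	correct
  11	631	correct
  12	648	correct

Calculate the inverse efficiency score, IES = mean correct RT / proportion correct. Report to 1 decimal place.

Correct trials (n=10): 568, 595, 551, 734, 690, 741, 743, 578, 631, 648
Mean correct RT = 6479/10 = 647.9000 ms
Proportion correct = 10/12
IES = 647.9000 / (10/12) = 777.480 ms

777.5 ms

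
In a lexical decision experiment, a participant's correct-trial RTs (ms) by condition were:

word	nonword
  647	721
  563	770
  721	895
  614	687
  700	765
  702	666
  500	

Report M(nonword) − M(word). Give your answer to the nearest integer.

115 ms

M(word) = 4447/7 = 635.286
M(nonword) = 4504/6 = 750.667
Difference = 750.667 − 635.286 = 115.381 ms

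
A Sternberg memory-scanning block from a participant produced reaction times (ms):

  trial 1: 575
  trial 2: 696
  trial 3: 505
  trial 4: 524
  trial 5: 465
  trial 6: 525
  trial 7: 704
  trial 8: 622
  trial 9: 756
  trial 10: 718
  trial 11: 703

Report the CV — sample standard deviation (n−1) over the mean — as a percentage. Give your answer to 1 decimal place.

16.6%

n = 11, Σ = 6793, M = 617.5455
Σ(x−M)² = 105274.727; s = √(105274.727/10) = 102.6035
CV = 102.6035 / 617.5455 = 0.16615 = 16.615%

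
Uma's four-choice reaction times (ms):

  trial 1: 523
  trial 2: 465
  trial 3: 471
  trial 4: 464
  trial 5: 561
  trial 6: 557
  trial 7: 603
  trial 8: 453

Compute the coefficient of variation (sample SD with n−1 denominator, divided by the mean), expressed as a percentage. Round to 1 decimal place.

11.1%

n = 8, Σ = 4097, M = 512.1250
Σ(x−M)² = 22502.875; s = √(22502.875/7) = 56.6983
CV = 56.6983 / 512.1250 = 0.11071 = 11.071%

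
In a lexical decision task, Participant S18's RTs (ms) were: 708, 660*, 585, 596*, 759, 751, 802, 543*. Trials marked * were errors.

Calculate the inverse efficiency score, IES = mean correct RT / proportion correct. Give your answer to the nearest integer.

1154 ms

Correct trials (n=5): 708, 585, 759, 751, 802
Mean correct RT = 3605/5 = 721.0000 ms
Proportion correct = 5/8
IES = 721.0000 / (5/8) = 1153.600 ms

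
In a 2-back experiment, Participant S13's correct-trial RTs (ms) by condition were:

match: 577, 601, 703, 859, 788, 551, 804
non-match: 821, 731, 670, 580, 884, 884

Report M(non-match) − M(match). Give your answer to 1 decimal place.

64.1 ms

M(match) = 4883/7 = 697.571
M(non-match) = 4570/6 = 761.667
Difference = 761.667 − 697.571 = 64.095 ms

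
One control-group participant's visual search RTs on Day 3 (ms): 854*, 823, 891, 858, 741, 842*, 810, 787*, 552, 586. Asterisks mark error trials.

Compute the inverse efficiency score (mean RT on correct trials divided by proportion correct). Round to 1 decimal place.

1073.7 ms

Correct trials (n=7): 823, 891, 858, 741, 810, 552, 586
Mean correct RT = 5261/7 = 751.5714 ms
Proportion correct = 7/10
IES = 751.5714 / (7/10) = 1073.673 ms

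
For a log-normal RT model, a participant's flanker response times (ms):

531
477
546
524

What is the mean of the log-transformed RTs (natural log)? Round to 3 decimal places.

6.252

ln(RT): 6.2748, 6.1675, 6.3026, 6.2615
Σ ln(RT) = 25.0064
Mean = 25.0064/4 = 6.25160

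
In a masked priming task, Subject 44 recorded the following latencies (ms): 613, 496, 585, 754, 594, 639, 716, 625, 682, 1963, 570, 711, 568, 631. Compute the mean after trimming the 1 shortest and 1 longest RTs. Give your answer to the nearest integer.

641 ms

Sorted: 496, 568, 570, 585, 594, 613, 625, 631, 639, 682, 711, 716, 754, 1963
Drop lowest 1 (496) and highest 1 (1963)
Remaining (n=12): Σ = 7688, mean = 7688/12 = 640.667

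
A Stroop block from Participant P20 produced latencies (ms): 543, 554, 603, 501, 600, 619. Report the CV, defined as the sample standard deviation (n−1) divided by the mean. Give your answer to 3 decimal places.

0.079

n = 6, Σ = 3420, M = 570.0000
Σ(x−M)² = 10136.000; s = √(10136.000/5) = 45.0244
CV = 45.0244 / 570.0000 = 0.07899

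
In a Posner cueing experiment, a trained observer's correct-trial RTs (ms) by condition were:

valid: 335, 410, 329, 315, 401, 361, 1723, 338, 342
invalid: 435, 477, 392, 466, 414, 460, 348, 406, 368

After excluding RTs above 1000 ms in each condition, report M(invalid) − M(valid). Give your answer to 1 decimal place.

64.6 ms

valid: exclude 1723
M(valid) = 2831/8 = 353.875
M(invalid) = 3766/9 = 418.444
Difference = 418.444 − 353.875 = 64.569 ms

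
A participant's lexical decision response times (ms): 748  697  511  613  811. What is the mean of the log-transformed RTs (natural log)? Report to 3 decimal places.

6.503

ln(RT): 6.6174, 6.5468, 6.2364, 6.4184, 6.6983
Σ ln(RT) = 32.5172
Mean = 32.5172/5 = 6.50344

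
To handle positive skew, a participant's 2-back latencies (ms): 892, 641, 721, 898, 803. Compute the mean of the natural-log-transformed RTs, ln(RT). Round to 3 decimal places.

6.665

ln(RT): 6.7935, 6.4630, 6.5806, 6.8002, 6.6884
Σ ln(RT) = 33.3257
Mean = 33.3257/5 = 6.66513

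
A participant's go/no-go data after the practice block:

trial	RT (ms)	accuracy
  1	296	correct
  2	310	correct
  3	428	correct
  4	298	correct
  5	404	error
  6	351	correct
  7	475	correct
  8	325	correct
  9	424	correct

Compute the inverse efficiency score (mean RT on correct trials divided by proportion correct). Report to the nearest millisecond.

409 ms

Correct trials (n=8): 296, 310, 428, 298, 351, 475, 325, 424
Mean correct RT = 2907/8 = 363.3750 ms
Proportion correct = 8/9
IES = 363.3750 / (8/9) = 408.797 ms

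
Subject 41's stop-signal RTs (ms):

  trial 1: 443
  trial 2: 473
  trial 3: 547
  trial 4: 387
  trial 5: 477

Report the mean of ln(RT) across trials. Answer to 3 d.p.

6.137

ln(RT): 6.0936, 6.1591, 6.3044, 5.9584, 6.1675
Σ ln(RT) = 30.6831
Mean = 30.6831/5 = 6.13661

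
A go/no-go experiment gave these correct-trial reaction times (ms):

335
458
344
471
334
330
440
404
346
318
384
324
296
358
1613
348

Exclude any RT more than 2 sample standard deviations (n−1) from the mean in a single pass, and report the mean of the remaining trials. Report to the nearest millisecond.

366 ms

n = 16, ΣRT = 7103, M = 443.938
Σ(x−M)² = 1498074.94; s = √(1498074.94/15) = 316.025
Cutoffs: 443.938 ± 2·316.025 → [-188.1, 1076.0]
Outside: 1613 → excluded.
Retained (n=15): Σ = 5490, mean = 5490/15 = 366.000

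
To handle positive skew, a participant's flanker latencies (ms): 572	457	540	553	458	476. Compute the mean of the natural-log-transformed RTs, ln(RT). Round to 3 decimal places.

ln(RT): 6.3491, 6.1247, 6.2916, 6.3154, 6.1269, 6.1654
Σ ln(RT) = 37.3730
Mean = 37.3730/6 = 6.22884

6.229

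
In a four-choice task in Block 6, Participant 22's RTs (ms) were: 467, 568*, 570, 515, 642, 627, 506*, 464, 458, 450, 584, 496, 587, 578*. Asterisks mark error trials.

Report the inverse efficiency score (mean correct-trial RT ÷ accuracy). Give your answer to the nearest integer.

678 ms

Correct trials (n=11): 467, 570, 515, 642, 627, 464, 458, 450, 584, 496, 587
Mean correct RT = 5860/11 = 532.7273 ms
Proportion correct = 11/14
IES = 532.7273 / (11/14) = 678.017 ms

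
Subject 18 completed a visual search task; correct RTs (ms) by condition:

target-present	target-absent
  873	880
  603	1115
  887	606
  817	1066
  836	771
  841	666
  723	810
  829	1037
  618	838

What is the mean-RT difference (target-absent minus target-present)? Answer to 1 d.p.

84.7 ms

M(target-present) = 7027/9 = 780.778
M(target-absent) = 7789/9 = 865.444
Difference = 865.444 − 780.778 = 84.667 ms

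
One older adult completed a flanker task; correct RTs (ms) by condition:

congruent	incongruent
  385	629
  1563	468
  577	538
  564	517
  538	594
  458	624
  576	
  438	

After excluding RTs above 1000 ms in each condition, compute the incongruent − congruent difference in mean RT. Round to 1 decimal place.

congruent: exclude 1563
M(congruent) = 3536/7 = 505.143
M(incongruent) = 3370/6 = 561.667
Difference = 561.667 − 505.143 = 56.524 ms

56.5 ms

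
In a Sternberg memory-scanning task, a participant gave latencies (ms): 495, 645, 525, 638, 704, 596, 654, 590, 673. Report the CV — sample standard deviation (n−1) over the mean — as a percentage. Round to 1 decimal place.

n = 9, Σ = 5520, M = 613.3333
Σ(x−M)² = 37696.000; s = √(37696.000/8) = 68.6440
CV = 68.6440 / 613.3333 = 0.11192 = 11.192%

11.2%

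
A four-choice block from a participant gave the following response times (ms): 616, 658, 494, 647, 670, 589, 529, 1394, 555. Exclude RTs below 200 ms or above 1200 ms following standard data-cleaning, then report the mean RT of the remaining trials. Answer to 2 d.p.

594.75 ms

Excluded: 1394
Retained (n=8): Σ = 4758
Mean = 4758/8 = 594.7500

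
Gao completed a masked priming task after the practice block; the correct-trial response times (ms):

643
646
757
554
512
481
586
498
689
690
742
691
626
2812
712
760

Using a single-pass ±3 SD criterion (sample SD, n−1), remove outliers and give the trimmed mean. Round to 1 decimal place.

n = 16, ΣRT = 12399, M = 774.938
Σ(x−M)² = 4549814.94; s = √(4549814.94/15) = 550.746
Cutoffs: 774.938 ± 3·550.746 → [-877.3, 2427.2]
Outside: 2812 → excluded.
Retained (n=15): Σ = 9587, mean = 9587/15 = 639.133

639.1 ms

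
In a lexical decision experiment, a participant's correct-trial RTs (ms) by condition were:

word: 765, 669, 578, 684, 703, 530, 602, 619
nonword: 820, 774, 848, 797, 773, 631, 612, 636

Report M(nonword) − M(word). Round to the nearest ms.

93 ms

M(word) = 5150/8 = 643.750
M(nonword) = 5891/8 = 736.375
Difference = 736.375 − 643.750 = 92.625 ms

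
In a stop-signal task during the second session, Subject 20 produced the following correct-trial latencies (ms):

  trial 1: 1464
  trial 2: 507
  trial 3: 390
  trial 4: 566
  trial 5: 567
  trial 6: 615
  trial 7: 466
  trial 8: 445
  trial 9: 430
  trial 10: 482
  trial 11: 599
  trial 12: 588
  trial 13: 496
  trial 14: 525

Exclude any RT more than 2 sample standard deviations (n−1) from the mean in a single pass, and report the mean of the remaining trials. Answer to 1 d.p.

513.5 ms

n = 14, ΣRT = 8140, M = 581.429
Σ(x−M)² = 898277.43; s = √(898277.43/13) = 262.865
Cutoffs: 581.429 ± 2·262.865 → [55.7, 1107.2]
Outside: 1464 → excluded.
Retained (n=13): Σ = 6676, mean = 6676/13 = 513.538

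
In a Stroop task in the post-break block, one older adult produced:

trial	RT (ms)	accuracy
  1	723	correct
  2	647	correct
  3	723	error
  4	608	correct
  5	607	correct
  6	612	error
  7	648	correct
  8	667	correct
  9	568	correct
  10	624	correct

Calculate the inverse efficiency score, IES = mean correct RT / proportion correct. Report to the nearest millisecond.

796 ms

Correct trials (n=8): 723, 647, 608, 607, 648, 667, 568, 624
Mean correct RT = 5092/8 = 636.5000 ms
Proportion correct = 8/10
IES = 636.5000 / (8/10) = 795.625 ms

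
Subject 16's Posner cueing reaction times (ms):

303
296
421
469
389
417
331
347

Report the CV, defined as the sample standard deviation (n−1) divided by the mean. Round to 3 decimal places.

n = 8, Σ = 2973, M = 371.6250
Σ(x−M)² = 26965.875; s = √(26965.875/7) = 62.0666
CV = 62.0666 / 371.6250 = 0.16701

0.167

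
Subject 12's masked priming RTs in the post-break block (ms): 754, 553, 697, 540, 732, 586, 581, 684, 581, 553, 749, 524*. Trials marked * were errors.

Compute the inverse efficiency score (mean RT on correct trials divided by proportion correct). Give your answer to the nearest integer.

Correct trials (n=11): 754, 553, 697, 540, 732, 586, 581, 684, 581, 553, 749
Mean correct RT = 7010/11 = 637.2727 ms
Proportion correct = 11/12
IES = 637.2727 / (11/12) = 695.207 ms

695 ms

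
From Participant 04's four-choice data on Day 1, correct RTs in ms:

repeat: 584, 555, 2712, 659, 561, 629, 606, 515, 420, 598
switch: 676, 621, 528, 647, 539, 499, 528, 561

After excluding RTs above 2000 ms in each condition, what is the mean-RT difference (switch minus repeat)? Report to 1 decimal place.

repeat: exclude 2712
M(repeat) = 5127/9 = 569.667
M(switch) = 4599/8 = 574.875
Difference = 574.875 − 569.667 = 5.208 ms

5.2 ms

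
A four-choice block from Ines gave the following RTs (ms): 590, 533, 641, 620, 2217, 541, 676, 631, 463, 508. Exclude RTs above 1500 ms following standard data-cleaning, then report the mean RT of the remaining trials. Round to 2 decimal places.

Excluded: 2217
Retained (n=9): Σ = 5203
Mean = 5203/9 = 578.1111

578.11 ms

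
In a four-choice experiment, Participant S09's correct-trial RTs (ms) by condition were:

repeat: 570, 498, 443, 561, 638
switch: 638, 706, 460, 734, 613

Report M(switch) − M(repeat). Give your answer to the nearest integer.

M(repeat) = 2710/5 = 542.000
M(switch) = 3151/5 = 630.200
Difference = 630.200 − 542.000 = 88.200 ms

88 ms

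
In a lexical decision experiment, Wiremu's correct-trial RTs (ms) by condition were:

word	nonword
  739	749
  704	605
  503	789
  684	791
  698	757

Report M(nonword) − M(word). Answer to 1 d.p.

72.6 ms

M(word) = 3328/5 = 665.600
M(nonword) = 3691/5 = 738.200
Difference = 738.200 − 665.600 = 72.600 ms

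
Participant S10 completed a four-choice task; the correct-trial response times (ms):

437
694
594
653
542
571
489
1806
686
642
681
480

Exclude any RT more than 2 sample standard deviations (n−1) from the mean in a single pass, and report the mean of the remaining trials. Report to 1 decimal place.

n = 12, ΣRT = 8275, M = 689.583
Σ(x−M)² = 1443030.92; s = √(1443030.92/11) = 362.194
Cutoffs: 689.583 ± 2·362.194 → [-34.8, 1414.0]
Outside: 1806 → excluded.
Retained (n=11): Σ = 6469, mean = 6469/11 = 588.091

588.1 ms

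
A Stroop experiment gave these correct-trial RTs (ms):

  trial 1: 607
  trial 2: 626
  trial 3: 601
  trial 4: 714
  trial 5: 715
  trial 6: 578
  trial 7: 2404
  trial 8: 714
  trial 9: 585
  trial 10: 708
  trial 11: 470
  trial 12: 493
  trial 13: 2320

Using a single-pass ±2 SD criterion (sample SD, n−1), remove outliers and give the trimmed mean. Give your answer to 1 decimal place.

n = 13, ΣRT = 11535, M = 887.308
Σ(x−M)² = 5220386.77; s = √(5220386.77/12) = 659.570
Cutoffs: 887.308 ± 2·659.570 → [-431.8, 2206.4]
Outside: 2320, 2404 → excluded.
Retained (n=11): Σ = 6811, mean = 6811/11 = 619.182

619.2 ms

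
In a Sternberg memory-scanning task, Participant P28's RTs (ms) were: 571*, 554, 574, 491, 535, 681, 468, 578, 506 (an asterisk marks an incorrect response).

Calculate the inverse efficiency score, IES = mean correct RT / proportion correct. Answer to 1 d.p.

Correct trials (n=8): 554, 574, 491, 535, 681, 468, 578, 506
Mean correct RT = 4387/8 = 548.3750 ms
Proportion correct = 8/9
IES = 548.3750 / (8/9) = 616.922 ms

616.9 ms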